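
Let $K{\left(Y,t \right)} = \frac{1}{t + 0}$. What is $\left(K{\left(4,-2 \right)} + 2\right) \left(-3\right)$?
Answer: $- \frac{9}{2} \approx -4.5$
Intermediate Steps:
$K{\left(Y,t \right)} = \frac{1}{t}$
$\left(K{\left(4,-2 \right)} + 2\right) \left(-3\right) = \left(\frac{1}{-2} + 2\right) \left(-3\right) = \left(- \frac{1}{2} + 2\right) \left(-3\right) = \frac{3}{2} \left(-3\right) = - \frac{9}{2}$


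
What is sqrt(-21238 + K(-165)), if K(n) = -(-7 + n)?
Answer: I*sqrt(21066) ≈ 145.14*I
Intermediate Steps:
K(n) = 7 - n
sqrt(-21238 + K(-165)) = sqrt(-21238 + (7 - 1*(-165))) = sqrt(-21238 + (7 + 165)) = sqrt(-21238 + 172) = sqrt(-21066) = I*sqrt(21066)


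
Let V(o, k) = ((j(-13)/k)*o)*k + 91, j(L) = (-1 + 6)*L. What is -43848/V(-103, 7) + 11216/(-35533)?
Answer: -3130580/461929 ≈ -6.7772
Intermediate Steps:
j(L) = 5*L
V(o, k) = 91 - 65*o (V(o, k) = (((5*(-13))/k)*o)*k + 91 = ((-65/k)*o)*k + 91 = (-65*o/k)*k + 91 = -65*o + 91 = 91 - 65*o)
-43848/V(-103, 7) + 11216/(-35533) = -43848/(91 - 65*(-103)) + 11216/(-35533) = -43848/(91 + 6695) + 11216*(-1/35533) = -43848/6786 - 11216/35533 = -43848*1/6786 - 11216/35533 = -84/13 - 11216/35533 = -3130580/461929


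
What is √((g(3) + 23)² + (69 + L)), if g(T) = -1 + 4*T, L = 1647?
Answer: 2*√718 ≈ 53.591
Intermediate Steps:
√((g(3) + 23)² + (69 + L)) = √(((-1 + 4*3) + 23)² + (69 + 1647)) = √(((-1 + 12) + 23)² + 1716) = √((11 + 23)² + 1716) = √(34² + 1716) = √(1156 + 1716) = √2872 = 2*√718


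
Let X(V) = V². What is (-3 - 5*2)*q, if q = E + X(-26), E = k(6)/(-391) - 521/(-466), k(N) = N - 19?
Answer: -1603953325/182206 ≈ -8803.0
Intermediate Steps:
k(N) = -19 + N
E = 209769/182206 (E = (-19 + 6)/(-391) - 521/(-466) = -13*(-1/391) - 521*(-1/466) = 13/391 + 521/466 = 209769/182206 ≈ 1.1513)
q = 123381025/182206 (q = 209769/182206 + (-26)² = 209769/182206 + 676 = 123381025/182206 ≈ 677.15)
(-3 - 5*2)*q = (-3 - 5*2)*(123381025/182206) = (-3 - 10)*(123381025/182206) = -13*123381025/182206 = -1603953325/182206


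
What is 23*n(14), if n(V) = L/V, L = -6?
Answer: -69/7 ≈ -9.8571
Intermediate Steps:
n(V) = -6/V
23*n(14) = 23*(-6/14) = 23*(-6*1/14) = 23*(-3/7) = -69/7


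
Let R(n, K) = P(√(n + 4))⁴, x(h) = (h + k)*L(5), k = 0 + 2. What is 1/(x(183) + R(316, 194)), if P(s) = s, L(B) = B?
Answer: 1/103325 ≈ 9.6782e-6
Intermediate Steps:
k = 2
x(h) = 10 + 5*h (x(h) = (h + 2)*5 = (2 + h)*5 = 10 + 5*h)
R(n, K) = (4 + n)² (R(n, K) = (√(n + 4))⁴ = (√(4 + n))⁴ = (4 + n)²)
1/(x(183) + R(316, 194)) = 1/((10 + 5*183) + (4 + 316)²) = 1/((10 + 915) + 320²) = 1/(925 + 102400) = 1/103325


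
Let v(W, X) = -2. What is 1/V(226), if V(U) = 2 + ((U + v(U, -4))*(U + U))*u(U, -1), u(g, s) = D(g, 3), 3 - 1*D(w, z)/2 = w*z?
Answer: -1/136684798 ≈ -7.3161e-9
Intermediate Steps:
D(w, z) = 6 - 2*w*z
u(g, s) = 6 - 6*g (u(g, s) = 6 - 2*g*3 = 6 - 6*g)
V(U) = 2 + 2*U*(-2 + U)*(6 - 6*U) (V(U) = 2 + ((U - 2)*(U + U))*(6 - 6*U) = 2 + ((-2 + U)*(2*U))*(6 - 6*U) = 2 + (2*U*(-2 + U))*(6 - 6*U) = 2 + 2*U*(-2 + U)*(6 - 6*U))
1/V(226) = 1/(2 - 24*226 - 12*226³ + 36*226²) = 1/(2 - 5424 - 12*11543176 + 36*51076) = 1/(2 - 5424 - 138518112 + 1838736) = 1/(-136684798) = -1/136684798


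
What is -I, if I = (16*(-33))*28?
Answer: 14784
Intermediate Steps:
I = -14784 (I = -528*28 = -14784)
-I = -1*(-14784) = 14784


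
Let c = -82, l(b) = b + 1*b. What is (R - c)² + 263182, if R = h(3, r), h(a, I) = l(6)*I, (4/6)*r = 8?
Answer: 314258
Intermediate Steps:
l(b) = 2*b (l(b) = b + b = 2*b)
r = 12 (r = (3/2)*8 = 12)
h(a, I) = 12*I (h(a, I) = (2*6)*I = 12*I)
R = 144 (R = 12*12 = 144)
(R - c)² + 263182 = (144 - 1*(-82))² + 263182 = (144 + 82)² + 263182 = 226² + 263182 = 51076 + 263182 = 314258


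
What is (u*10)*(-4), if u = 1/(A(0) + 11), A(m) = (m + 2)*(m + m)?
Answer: -40/11 ≈ -3.6364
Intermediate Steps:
A(m) = 2*m*(2 + m) (A(m) = (2 + m)*(2*m) = 2*m*(2 + m))
u = 1/11 (u = 1/(2*0*(2 + 0) + 11) = 1/(2*0*2 + 11) = 1/(0 + 11) = 1/11 ≈ 0.090909)
(u*10)*(-4) = ((1/11)*10)*(-4) = (10/11)*(-4) = -40/11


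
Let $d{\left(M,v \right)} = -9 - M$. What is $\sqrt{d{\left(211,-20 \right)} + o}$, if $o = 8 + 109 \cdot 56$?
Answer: $2 \sqrt{1473} \approx 76.759$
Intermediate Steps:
$o = 6112$ ($o = 8 + 6104 = 6112$)
$\sqrt{d{\left(211,-20 \right)} + o} = \sqrt{\left(-9 - 211\right) + 6112} = \sqrt{-220 + 6112} = \sqrt{5892} = 2 \sqrt{1473}$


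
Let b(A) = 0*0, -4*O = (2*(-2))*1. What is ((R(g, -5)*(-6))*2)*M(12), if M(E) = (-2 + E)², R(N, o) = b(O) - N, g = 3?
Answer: 3600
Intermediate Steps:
O = 1 (O = -2*(-2)/4 = -(-1) = -¼*(-4) = 1)
b(A) = 0
R(N, o) = -N (R(N, o) = 0 - N = -N)
((R(g, -5)*(-6))*2)*M(12) = ((-1*3*(-6))*2)*(-2 + 12)² = (-3*(-6)*2)*10² = (18*2)*100 = 36*100 = 3600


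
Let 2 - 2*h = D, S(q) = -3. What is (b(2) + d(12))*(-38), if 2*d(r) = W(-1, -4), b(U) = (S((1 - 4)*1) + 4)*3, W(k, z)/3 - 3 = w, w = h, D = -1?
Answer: -741/2 ≈ -370.50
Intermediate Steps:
h = 3/2 (h = 1 - 1/2*(-1) = 1 + 1/2 = 3/2 ≈ 1.5000)
w = 3/2 ≈ 1.5000
W(k, z) = 27/2 (W(k, z) = 9 + 3*(3/2) = 9 + 9/2 = 27/2)
b(U) = 3 (b(U) = (-3 + 4)*3 = 1*3 = 3)
d(r) = 27/4 (d(r) = (1/2)*(27/2) = 27/4)
(b(2) + d(12))*(-38) = (3 + 27/4)*(-38) = (39/4)*(-38) = -741/2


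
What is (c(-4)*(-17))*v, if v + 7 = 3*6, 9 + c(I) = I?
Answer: 2431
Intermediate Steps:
c(I) = -9 + I
v = 11 (v = -7 + 3*6 = -7 + 18 = 11)
(c(-4)*(-17))*v = ((-9 - 4)*(-17))*11 = -13*(-17)*11 = 221*11 = 2431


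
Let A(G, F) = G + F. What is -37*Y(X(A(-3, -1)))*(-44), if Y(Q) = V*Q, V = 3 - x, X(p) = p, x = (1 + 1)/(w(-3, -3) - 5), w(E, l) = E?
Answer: -21164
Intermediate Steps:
A(G, F) = F + G
x = -1/4 (x = (1 + 1)/(-3 - 5) = 2/(-8) = 2*(-1/8) = -1/4 ≈ -0.25000)
V = 13/4 (V = 3 - 1*(-1/4) = 3 + 1/4 = 13/4 ≈ 3.2500)
Y(Q) = 13*Q/4
-37*Y(X(A(-3, -1)))*(-44) = -481*(-1 - 3)/4*(-44) = -481*(-4)/4*(-44) = -37*(-13)*(-44) = 481*(-44) = -21164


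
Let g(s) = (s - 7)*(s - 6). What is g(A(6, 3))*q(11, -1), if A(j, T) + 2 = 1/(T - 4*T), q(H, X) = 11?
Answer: 65846/81 ≈ 812.91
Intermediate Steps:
A(j, T) = -2 - 1/(3*T) (A(j, T) = -2 + 1/(T - 4*T) = -2 + 1/(-3*T) = -2 - 1/(3*T))
g(s) = (-7 + s)*(-6 + s)
g(A(6, 3))*q(11, -1) = (42 + (-2 - 1/3/3)**2 - 13*(-2 - 1/3/3))*11 = (42 + (-2 - 1/3*1/3)**2 - 13*(-2 - 1/3*1/3))*11 = (42 + (-2 - 1/9)**2 - 13*(-2 - 1/9))*11 = (42 + (-19/9)**2 - 13*(-19/9))*11 = (42 + 361/81 + 247/9)*11 = (5986/81)*11 = 65846/81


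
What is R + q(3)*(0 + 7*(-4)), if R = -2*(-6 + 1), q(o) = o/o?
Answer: -18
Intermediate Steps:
q(o) = 1
R = 10 (R = -2*(-5) = 10)
R + q(3)*(0 + 7*(-4)) = 10 + 1*(0 + 7*(-4)) = 10 + 1*(0 - 28) = 10 + 1*(-28) = 10 - 28 = -18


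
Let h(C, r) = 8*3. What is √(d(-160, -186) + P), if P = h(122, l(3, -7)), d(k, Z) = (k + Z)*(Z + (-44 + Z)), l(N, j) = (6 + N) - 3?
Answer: 2*√35990 ≈ 379.42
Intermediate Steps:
l(N, j) = 3 + N
d(k, Z) = (-44 + 2*Z)*(Z + k) (d(k, Z) = (Z + k)*(-44 + 2*Z) = (-44 + 2*Z)*(Z + k))
h(C, r) = 24
P = 24
√(d(-160, -186) + P) = √((-44*(-186) - 44*(-160) + 2*(-186)² + 2*(-186)*(-160)) + 24) = √((8184 + 7040 + 2*34596 + 59520) + 24) = √((8184 + 7040 + 69192 + 59520) + 24) = √(143936 + 24) = √143960 = 2*√35990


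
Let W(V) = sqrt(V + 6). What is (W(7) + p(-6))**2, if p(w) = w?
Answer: (6 - sqrt(13))**2 ≈ 5.7334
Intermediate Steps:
W(V) = sqrt(6 + V)
(W(7) + p(-6))**2 = (sqrt(6 + 7) - 6)**2 = (sqrt(13) - 6)**2 = (-6 + sqrt(13))**2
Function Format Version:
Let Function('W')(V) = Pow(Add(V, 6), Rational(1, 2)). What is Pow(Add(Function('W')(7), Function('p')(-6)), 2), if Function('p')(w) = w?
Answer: Pow(Add(6, Mul(-1, Pow(13, Rational(1, 2)))), 2) ≈ 5.7334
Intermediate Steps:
Function('W')(V) = Pow(Add(6, V), Rational(1, 2))
Pow(Add(Function('W')(7), Function('p')(-6)), 2) = Pow(Add(Pow(Add(6, 7), Rational(1, 2)), -6), 2) = Pow(Add(Pow(13, Rational(1, 2)), -6), 2) = Pow(Add(-6, Pow(13, Rational(1, 2))), 2)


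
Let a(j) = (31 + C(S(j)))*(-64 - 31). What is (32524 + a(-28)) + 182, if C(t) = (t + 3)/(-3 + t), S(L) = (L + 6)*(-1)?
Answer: 29636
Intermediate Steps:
S(L) = -6 - L (S(L) = (6 + L)*(-1) = -6 - L)
C(t) = (3 + t)/(-3 + t)
a(j) = -2945 - 95*(-3 - j)/(-9 - j) (a(j) = (31 + (3 + (-6 - j))/(-3 + (-6 - j)))*(-64 - 31) = (31 + (-3 - j)/(-9 - j))*(-95) = -2945 - 95*(-3 - j)/(-9 - j))
(32524 + a(-28)) + 182 = (32524 + 190*(-141 - 16*(-28))/(9 - 28)) + 182 = (32524 + 190*(-141 + 448)/(-19)) + 182 = (32524 + 190*(-1/19)*307) + 182 = (32524 - 3070) + 182 = 29454 + 182 = 29636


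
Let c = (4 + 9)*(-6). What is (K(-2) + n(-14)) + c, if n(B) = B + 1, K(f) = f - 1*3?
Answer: -96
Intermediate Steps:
K(f) = -3 + f (K(f) = f - 3 = -3 + f)
n(B) = 1 + B
c = -78 (c = 13*(-6) = -78)
(K(-2) + n(-14)) + c = ((-3 - 2) + (1 - 14)) - 78 = (-5 - 13) - 78 = -18 - 78 = -96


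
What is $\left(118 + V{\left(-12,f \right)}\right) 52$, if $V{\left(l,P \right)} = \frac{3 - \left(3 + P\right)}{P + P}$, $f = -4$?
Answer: $6110$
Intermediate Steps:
$V{\left(l,P \right)} = - \frac{1}{2}$ ($V{\left(l,P \right)} = \frac{\left(-1\right) P}{2 P} = - P \frac{1}{2 P} = - \frac{1}{2}$)
$\left(118 + V{\left(-12,f \right)}\right) 52 = \left(118 - \frac{1}{2}\right) 52 = \frac{235}{2} \cdot 52 = 6110$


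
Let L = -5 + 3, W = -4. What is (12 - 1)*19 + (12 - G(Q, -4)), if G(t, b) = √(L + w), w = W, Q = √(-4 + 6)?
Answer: 221 - I*√6 ≈ 221.0 - 2.4495*I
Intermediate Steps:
Q = √2 ≈ 1.4142
w = -4
L = -2
G(t, b) = I*√6 (G(t, b) = √(-2 - 4) = √(-6) = I*√6)
(12 - 1)*19 + (12 - G(Q, -4)) = (12 - 1)*19 + (12 - I*√6) = 11*19 + (12 - I*√6) = 209 + (12 - I*√6) = 221 - I*√6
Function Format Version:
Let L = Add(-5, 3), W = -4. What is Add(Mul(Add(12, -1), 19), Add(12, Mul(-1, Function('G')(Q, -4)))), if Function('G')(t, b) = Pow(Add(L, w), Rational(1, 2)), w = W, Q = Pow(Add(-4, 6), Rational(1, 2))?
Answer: Add(221, Mul(-1, I, Pow(6, Rational(1, 2)))) ≈ Add(221.00, Mul(-2.4495, I))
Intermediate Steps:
Q = Pow(2, Rational(1, 2)) ≈ 1.4142
w = -4
L = -2
Function('G')(t, b) = Mul(I, Pow(6, Rational(1, 2))) (Function('G')(t, b) = Pow(Add(-2, -4), Rational(1, 2)) = Pow(-6, Rational(1, 2)) = Mul(I, Pow(6, Rational(1, 2))))
Add(Mul(Add(12, -1), 19), Add(12, Mul(-1, Function('G')(Q, -4)))) = Add(Mul(Add(12, -1), 19), Add(12, Mul(-1, Mul(I, Pow(6, Rational(1, 2)))))) = Add(Mul(11, 19), Add(12, Mul(-1, I, Pow(6, Rational(1, 2))))) = Add(209, Add(12, Mul(-1, I, Pow(6, Rational(1, 2))))) = Add(221, Mul(-1, I, Pow(6, Rational(1, 2))))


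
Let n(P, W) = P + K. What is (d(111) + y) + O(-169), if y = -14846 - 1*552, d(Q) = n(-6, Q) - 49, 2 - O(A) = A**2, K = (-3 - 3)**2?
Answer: -43976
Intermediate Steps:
K = 36 (K = (-6)**2 = 36)
n(P, W) = 36 + P (n(P, W) = P + 36 = 36 + P)
O(A) = 2 - A**2
d(Q) = -19 (d(Q) = (36 - 6) - 49 = 30 - 49 = -19)
y = -15398 (y = -14846 - 552 = -15398)
(d(111) + y) + O(-169) = (-19 - 15398) + (2 - 1*(-169)**2) = -15417 + (2 - 1*28561) = -15417 + (2 - 28561) = -15417 - 28559 = -43976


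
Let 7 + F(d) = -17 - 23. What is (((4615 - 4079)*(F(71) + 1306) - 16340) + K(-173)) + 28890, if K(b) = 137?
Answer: 687511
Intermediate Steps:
F(d) = -47 (F(d) = -7 + (-17 - 23) = -7 - 40 = -47)
(((4615 - 4079)*(F(71) + 1306) - 16340) + K(-173)) + 28890 = (((4615 - 4079)*(-47 + 1306) - 16340) + 137) + 28890 = ((536*1259 - 16340) + 137) + 28890 = ((674824 - 16340) + 137) + 28890 = (658484 + 137) + 28890 = 658621 + 28890 = 687511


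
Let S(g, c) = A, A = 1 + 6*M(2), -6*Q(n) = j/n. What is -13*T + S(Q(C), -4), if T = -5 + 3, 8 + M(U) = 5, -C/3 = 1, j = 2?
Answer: 9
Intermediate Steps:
C = -3 (C = -3*1 = -3)
M(U) = -3 (M(U) = -8 + 5 = -3)
Q(n) = -1/(3*n)
A = -17 (A = 1 + 6*(-3) = 1 - 18 = -17)
S(g, c) = -17
T = -2
-13*T + S(Q(C), -4) = -13*(-2) - 17 = 26 - 17 = 9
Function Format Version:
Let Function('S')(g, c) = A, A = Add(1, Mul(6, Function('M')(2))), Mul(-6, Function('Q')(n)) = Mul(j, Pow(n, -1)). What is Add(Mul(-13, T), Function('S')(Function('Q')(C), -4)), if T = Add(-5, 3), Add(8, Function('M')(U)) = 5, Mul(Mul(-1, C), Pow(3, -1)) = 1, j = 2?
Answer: 9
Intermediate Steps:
C = -3 (C = Mul(-3, 1) = -3)
Function('M')(U) = -3 (Function('M')(U) = Add(-8, 5) = -3)
Function('Q')(n) = Mul(Rational(-1, 3), Pow(n, -1)) (Function('Q')(n) = Mul(Rational(-1, 6), Mul(2, Pow(n, -1))) = Mul(Rational(-1, 3), Pow(n, -1)))
A = -17 (A = Add(1, Mul(6, -3)) = Add(1, -18) = -17)
Function('S')(g, c) = -17
T = -2
Add(Mul(-13, T), Function('S')(Function('Q')(C), -4)) = Add(Mul(-13, -2), -17) = Add(26, -17) = 9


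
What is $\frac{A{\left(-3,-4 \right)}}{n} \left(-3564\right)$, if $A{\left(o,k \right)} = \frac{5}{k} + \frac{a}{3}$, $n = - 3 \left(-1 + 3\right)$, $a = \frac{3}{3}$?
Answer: $- \frac{1089}{2} \approx -544.5$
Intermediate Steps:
$a = 1$ ($a = 3 \cdot \frac{1}{3} = 1$)
$n = -6$ ($n = \left(-3\right) 2 = -6$)
$A{\left(o,k \right)} = \frac{1}{3} + \frac{5}{k}$ ($A{\left(o,k \right)} = \frac{5}{k} + 1 \cdot \frac{1}{3} = \frac{5}{k} + \frac{1}{3} = \frac{1}{3} + \frac{5}{k}$)
$\frac{A{\left(-3,-4 \right)}}{n} \left(-3564\right) = \frac{\frac{1}{3} \frac{1}{-4} \left(15 - 4\right)}{-6} \left(-3564\right) = \frac{1}{3} \left(- \frac{1}{4}\right) 11 \left(- \frac{1}{6}\right) \left(-3564\right) = \left(- \frac{11}{12}\right) \left(- \frac{1}{6}\right) \left(-3564\right) = \frac{11}{72} \left(-3564\right) = - \frac{1089}{2}$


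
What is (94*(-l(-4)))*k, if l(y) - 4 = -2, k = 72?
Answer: -13536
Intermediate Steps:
l(y) = 2 (l(y) = 4 - 2 = 2)
(94*(-l(-4)))*k = (94*(-1*2))*72 = (94*(-2))*72 = -188*72 = -13536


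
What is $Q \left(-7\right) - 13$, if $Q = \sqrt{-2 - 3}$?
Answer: $-13 - 7 i \sqrt{5} \approx -13.0 - 15.652 i$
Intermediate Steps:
$Q = i \sqrt{5}$ ($Q = \sqrt{-5} = i \sqrt{5} \approx 2.2361 i$)
$Q \left(-7\right) - 13 = i \sqrt{5} \left(-7\right) - 13 = - 7 i \sqrt{5} - 13 = -13 - 7 i \sqrt{5}$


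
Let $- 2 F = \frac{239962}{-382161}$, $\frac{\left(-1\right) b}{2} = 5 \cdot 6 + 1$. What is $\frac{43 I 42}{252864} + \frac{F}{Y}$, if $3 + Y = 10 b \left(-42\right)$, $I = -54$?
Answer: $- \frac{26954590270969}{69891089521968} \approx -0.38567$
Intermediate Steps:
$b = -62$ ($b = - 2 \left(5 \cdot 6 + 1\right) = - 2 \left(30 + 1\right) = \left(-2\right) 31 = -62$)
$Y = 26037$ ($Y = -3 + 10 \left(-62\right) \left(-42\right) = -3 - -26040 = -3 + 26040 = 26037$)
$F = \frac{119981}{382161}$ ($F = - \frac{239962 \frac{1}{-382161}}{2} = - \frac{239962 \left(- \frac{1}{382161}\right)}{2} = \left(- \frac{1}{2}\right) \left(- \frac{239962}{382161}\right) = \frac{119981}{382161} \approx 0.31395$)
$\frac{43 I 42}{252864} + \frac{F}{Y} = \frac{43 \left(-54\right) 42}{252864} + \frac{119981}{382161 \cdot 26037} = \left(-2322\right) 42 \cdot \frac{1}{252864} + \frac{119981}{382161} \cdot \frac{1}{26037} = \left(-97524\right) \frac{1}{252864} + \frac{119981}{9950325957} = - \frac{2709}{7024} + \frac{119981}{9950325957} = - \frac{26954590270969}{69891089521968}$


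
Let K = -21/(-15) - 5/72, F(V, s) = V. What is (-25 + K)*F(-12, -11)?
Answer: 8521/30 ≈ 284.03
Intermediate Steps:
K = 479/360 (K = -21*(-1/15) - 5*1/72 = 7/5 - 5/72 = 479/360 ≈ 1.3306)
(-25 + K)*F(-12, -11) = (-25 + 479/360)*(-12) = -8521/360*(-12) = 8521/30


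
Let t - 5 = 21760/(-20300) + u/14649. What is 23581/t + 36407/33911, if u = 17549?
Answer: 11892637474598671/2584621747978 ≈ 4601.3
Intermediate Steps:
t = 76217798/14868735 (t = 5 + (21760/(-20300) + 17549/14649) = 5 + (21760*(-1/20300) + 17549*(1/14649)) = 5 + (-1088/1015 + 17549/14649) = 5 + 1874123/14868735 = 76217798/14868735 ≈ 5.1260)
23581/t + 36407/33911 = 23581/(76217798/14868735) + 36407/33911 = 23581*(14868735/76217798) + 36407*(1/33911) = 350619640035/76217798 + 36407/33911 = 11892637474598671/2584621747978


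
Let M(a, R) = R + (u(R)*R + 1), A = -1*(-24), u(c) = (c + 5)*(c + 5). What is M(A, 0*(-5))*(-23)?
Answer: -23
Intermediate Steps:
u(c) = (5 + c)**2 (u(c) = (5 + c)*(5 + c) = (5 + c)**2)
A = 24
M(a, R) = 1 + R + R*(5 + R)**2 (M(a, R) = R + ((5 + R)**2*R + 1) = R + (R*(5 + R)**2 + 1) = R + (1 + R*(5 + R)**2) = 1 + R + R*(5 + R)**2)
M(A, 0*(-5))*(-23) = (1 + 0*(-5) + (0*(-5))*(5 + 0*(-5))**2)*(-23) = (1 + 0 + 0*(5 + 0)**2)*(-23) = (1 + 0 + 0*5**2)*(-23) = (1 + 0 + 0*25)*(-23) = (1 + 0 + 0)*(-23) = 1*(-23) = -23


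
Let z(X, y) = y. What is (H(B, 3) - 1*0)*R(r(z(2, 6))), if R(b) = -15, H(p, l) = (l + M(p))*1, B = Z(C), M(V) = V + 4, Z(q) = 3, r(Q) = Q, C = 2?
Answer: -150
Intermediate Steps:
M(V) = 4 + V
B = 3
H(p, l) = 4 + l + p (H(p, l) = (l + (4 + p))*1 = (4 + l + p)*1 = 4 + l + p)
(H(B, 3) - 1*0)*R(r(z(2, 6))) = ((4 + 3 + 3) - 1*0)*(-15) = (10 + 0)*(-15) = 10*(-15) = -150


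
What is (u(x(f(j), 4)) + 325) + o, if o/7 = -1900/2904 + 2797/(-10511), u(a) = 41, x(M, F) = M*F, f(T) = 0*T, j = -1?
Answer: 2743777447/7630986 ≈ 359.56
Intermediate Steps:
f(T) = 0
x(M, F) = F*M
o = -49163429/7630986 (o = 7*(-1900/2904 + 2797/(-10511)) = 7*(-1900*1/2904 + 2797*(-1/10511)) = 7*(-475/726 - 2797/10511) = 7*(-7023347/7630986) = -49163429/7630986 ≈ -6.4426)
(u(x(f(j), 4)) + 325) + o = (41 + 325) - 49163429/7630986 = 366 - 49163429/7630986 = 2743777447/7630986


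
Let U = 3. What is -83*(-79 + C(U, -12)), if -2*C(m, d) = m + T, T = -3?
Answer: 6557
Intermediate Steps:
C(m, d) = 3/2 - m/2 (C(m, d) = -(m - 3)/2 = -(-3 + m)/2 = 3/2 - m/2)
-83*(-79 + C(U, -12)) = -83*(-79 + (3/2 - 1/2*3)) = -83*(-79 + (3/2 - 3/2)) = -83*(-79 + 0) = -83*(-79) = 6557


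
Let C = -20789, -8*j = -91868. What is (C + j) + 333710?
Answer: 648809/2 ≈ 3.2440e+5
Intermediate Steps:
j = 22967/2 (j = -⅛*(-91868) = 22967/2 ≈ 11484.)
(C + j) + 333710 = (-20789 + 22967/2) + 333710 = -18611/2 + 333710 = 648809/2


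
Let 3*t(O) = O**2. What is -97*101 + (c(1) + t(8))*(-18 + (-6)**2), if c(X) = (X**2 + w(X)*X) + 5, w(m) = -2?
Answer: -9341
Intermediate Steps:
t(O) = O**2/3
c(X) = 5 + X**2 - 2*X (c(X) = (X**2 - 2*X) + 5 = 5 + X**2 - 2*X)
-97*101 + (c(1) + t(8))*(-18 + (-6)**2) = -97*101 + ((5 + 1**2 - 2*1) + (1/3)*8**2)*(-18 + (-6)**2) = -9797 + ((5 + 1 - 2) + (1/3)*64)*(-18 + 36) = -9797 + (4 + 64/3)*18 = -9797 + (76/3)*18 = -9797 + 456 = -9341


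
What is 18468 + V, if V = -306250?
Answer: -287782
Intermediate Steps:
18468 + V = 18468 - 306250 = -287782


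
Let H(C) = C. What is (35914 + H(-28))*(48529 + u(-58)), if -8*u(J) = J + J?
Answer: 1742032041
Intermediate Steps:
u(J) = -J/4 (u(J) = -(J + J)/8 = -J/4)
(35914 + H(-28))*(48529 + u(-58)) = (35914 - 28)*(48529 - ¼*(-58)) = 35886*(48529 + 29/2) = 35886*(97087/2) = 1742032041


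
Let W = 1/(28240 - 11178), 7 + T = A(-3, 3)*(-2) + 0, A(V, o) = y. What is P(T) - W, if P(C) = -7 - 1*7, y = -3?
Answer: -238869/17062 ≈ -14.000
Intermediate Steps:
A(V, o) = -3
T = -1 (T = -7 + (-3*(-2) + 0) = -7 + (6 + 0) = -7 + 6 = -1)
P(C) = -14 (P(C) = -7 - 7 = -14)
W = 1/17062 ≈ 5.8610e-5
P(T) - W = -14 - 1*1/17062 = -14 - 1/17062 = -238869/17062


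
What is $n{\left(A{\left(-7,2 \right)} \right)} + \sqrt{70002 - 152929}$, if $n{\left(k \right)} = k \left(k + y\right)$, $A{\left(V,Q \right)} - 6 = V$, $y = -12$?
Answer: $13 + i \sqrt{82927} \approx 13.0 + 287.97 i$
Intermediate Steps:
$A{\left(V,Q \right)} = 6 + V$
$n{\left(k \right)} = k \left(-12 + k\right)$ ($n{\left(k \right)} = k \left(k - 12\right) = k \left(-12 + k\right)$)
$n{\left(A{\left(-7,2 \right)} \right)} + \sqrt{70002 - 152929} = \left(6 - 7\right) \left(-12 + \left(6 - 7\right)\right) + \sqrt{70002 - 152929} = - (-12 - 1) + \sqrt{-82927} = \left(-1\right) \left(-13\right) + i \sqrt{82927} = 13 + i \sqrt{82927}$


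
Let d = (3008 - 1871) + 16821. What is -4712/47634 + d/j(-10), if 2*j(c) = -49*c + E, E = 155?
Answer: 284630584/5120655 ≈ 55.585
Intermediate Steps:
d = 17958 (d = 1137 + 16821 = 17958)
j(c) = 155/2 - 49*c/2 (j(c) = (-49*c + 155)/2 = (155 - 49*c)/2 = 155/2 - 49*c/2)
-4712/47634 + d/j(-10) = -4712/47634 + 17958/(155/2 - 49/2*(-10)) = -4712*1/47634 + 17958/(155/2 + 245) = -2356/23817 + 17958/(645/2) = -2356/23817 + 17958*(2/645) = -2356/23817 + 11972/215 = 284630584/5120655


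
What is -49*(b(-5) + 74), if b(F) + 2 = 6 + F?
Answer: -3577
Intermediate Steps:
b(F) = 4 + F (b(F) = -2 + (6 + F) = 4 + F)
-49*(b(-5) + 74) = -49*((4 - 5) + 74) = -49*(-1 + 74) = -49*73 = -3577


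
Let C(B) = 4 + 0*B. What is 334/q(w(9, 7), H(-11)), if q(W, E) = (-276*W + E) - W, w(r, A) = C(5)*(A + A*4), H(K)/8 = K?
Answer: -167/19434 ≈ -0.0085932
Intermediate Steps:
C(B) = 4 (C(B) = 4 + 0 = 4)
H(K) = 8*K
w(r, A) = 20*A (w(r, A) = 4*(A + A*4) = 4*(A + 4*A) = 4*(5*A) = 20*A)
q(W, E) = E - 277*W (q(W, E) = (E - 276*W) - W = E - 277*W)
334/q(w(9, 7), H(-11)) = 334/(8*(-11) - 5540*7) = 334/(-88 - 277*140) = 334/(-88 - 38780) = 334/(-38868) = 334*(-1/38868) = -167/19434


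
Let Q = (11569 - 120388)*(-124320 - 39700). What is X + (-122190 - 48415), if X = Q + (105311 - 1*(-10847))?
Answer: 17848437933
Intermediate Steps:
Q = 17848492380 (Q = -108819*(-164020) = 17848492380)
X = 17848608538 (X = 17848492380 + (105311 - 1*(-10847)) = 17848492380 + (105311 + 10847) = 17848492380 + 116158 = 17848608538)
X + (-122190 - 48415) = 17848608538 + (-122190 - 48415) = 17848608538 - 170605 = 17848437933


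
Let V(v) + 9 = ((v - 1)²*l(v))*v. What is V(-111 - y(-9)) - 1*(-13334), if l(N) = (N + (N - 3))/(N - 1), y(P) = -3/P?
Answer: -75841991/27 ≈ -2.8090e+6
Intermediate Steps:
l(N) = (-3 + 2*N)/(-1 + N) (l(N) = (N + (-3 + N))/(-1 + N) = (-3 + 2*N)/(-1 + N))
V(v) = -9 + v*(-1 + v)*(-3 + 2*v) (V(v) = -9 + ((v - 1)²*((-3 + 2*v)/(-1 + v)))*v = -9 + ((-1 + v)²*((-3 + 2*v)/(-1 + v)))*v = -9 + ((-1 + v)*(-3 + 2*v))*v = -9 + v*(-1 + v)*(-3 + 2*v))
V(-111 - y(-9)) - 1*(-13334) = (-9 + (-111 - (-3)/(-9))*(-1 + (-111 - (-3)/(-9)))*(-3 + 2*(-111 - (-3)/(-9)))) - 1*(-13334) = (-9 + (-111 - (-3)*(-1)/9)*(-1 + (-111 - (-3)*(-1)/9))*(-3 + 2*(-111 - (-3)*(-1)/9))) + 13334 = (-9 + (-111 - 1*⅓)*(-1 + (-111 - 1*⅓))*(-3 + 2*(-111 - 1*⅓))) + 13334 = (-9 + (-111 - ⅓)*(-1 + (-111 - ⅓))*(-3 + 2*(-111 - ⅓))) + 13334 = (-9 - 334*(-1 - 334/3)*(-3 + 2*(-334/3))/3) + 13334 = (-9 - 334/3*(-337/3)*(-3 - 668/3)) + 13334 = (-9 - 334/3*(-337/3)*(-677/3)) + 13334 = (-9 - 76201766/27) + 13334 = -76202009/27 + 13334 = -75841991/27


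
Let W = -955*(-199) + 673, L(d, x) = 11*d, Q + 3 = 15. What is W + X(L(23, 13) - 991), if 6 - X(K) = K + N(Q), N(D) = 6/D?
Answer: 382923/2 ≈ 1.9146e+5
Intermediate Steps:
Q = 12 (Q = -3 + 15 = 12)
W = 190718 (W = 190045 + 673 = 190718)
X(K) = 11/2 - K (X(K) = 6 - (K + 6/12) = 6 - (K + 6*(1/12)) = 6 - (K + 1/2) = 6 - (1/2 + K) = 6 + (-1/2 - K) = 11/2 - K)
W + X(L(23, 13) - 991) = 190718 + (11/2 - (11*23 - 991)) = 190718 + (11/2 - (253 - 991)) = 190718 + (11/2 - 1*(-738)) = 190718 + (11/2 + 738) = 190718 + 1487/2 = 382923/2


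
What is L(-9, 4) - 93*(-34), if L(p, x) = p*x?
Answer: 3126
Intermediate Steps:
L(-9, 4) - 93*(-34) = -9*4 - 93*(-34) = -36 + 3162 = 3126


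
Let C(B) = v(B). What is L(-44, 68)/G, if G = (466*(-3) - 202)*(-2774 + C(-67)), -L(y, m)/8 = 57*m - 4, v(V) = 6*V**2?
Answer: 121/151000 ≈ 0.00080132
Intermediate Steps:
C(B) = 6*B**2
L(y, m) = 32 - 456*m (L(y, m) = -8*(57*m - 4) = -8*(-4 + 57*m) = 32 - 456*m)
G = -38656000 (G = (466*(-3) - 202)*(-2774 + 6*(-67)**2) = (-1398 - 202)*(-2774 + 6*4489) = -1600*(-2774 + 26934) = -1600*24160 = -38656000)
L(-44, 68)/G = (32 - 456*68)/(-38656000) = (32 - 31008)*(-1/38656000) = -30976*(-1/38656000) = 121/151000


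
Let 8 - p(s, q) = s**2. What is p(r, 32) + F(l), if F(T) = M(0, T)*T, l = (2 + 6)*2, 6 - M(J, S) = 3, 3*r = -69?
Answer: -473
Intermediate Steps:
r = -23 (r = (1/3)*(-69) = -23)
M(J, S) = 3 (M(J, S) = 6 - 1*3 = 6 - 3 = 3)
p(s, q) = 8 - s**2
l = 16 (l = 8*2 = 16)
F(T) = 3*T
p(r, 32) + F(l) = (8 - 1*(-23)**2) + 3*16 = (8 - 1*529) + 48 = (8 - 529) + 48 = -521 + 48 = -473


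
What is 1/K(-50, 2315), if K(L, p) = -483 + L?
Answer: -1/533 ≈ -0.0018762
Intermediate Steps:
1/K(-50, 2315) = 1/(-483 - 50) = 1/(-533) = -1/533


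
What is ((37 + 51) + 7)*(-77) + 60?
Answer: -7255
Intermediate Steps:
((37 + 51) + 7)*(-77) + 60 = (88 + 7)*(-77) + 60 = 95*(-77) + 60 = -7315 + 60 = -7255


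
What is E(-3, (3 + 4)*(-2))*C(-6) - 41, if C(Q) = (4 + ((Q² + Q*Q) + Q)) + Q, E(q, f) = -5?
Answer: -361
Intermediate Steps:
C(Q) = 4 + 2*Q + 2*Q² (C(Q) = (4 + ((Q² + Q²) + Q)) + Q = (4 + (2*Q² + Q)) + Q = (4 + (Q + 2*Q²)) + Q = (4 + Q + 2*Q²) + Q = 4 + 2*Q + 2*Q²)
E(-3, (3 + 4)*(-2))*C(-6) - 41 = -5*(4 + 2*(-6) + 2*(-6)²) - 41 = -5*(4 - 12 + 2*36) - 41 = -5*(4 - 12 + 72) - 41 = -5*64 - 41 = -320 - 41 = -361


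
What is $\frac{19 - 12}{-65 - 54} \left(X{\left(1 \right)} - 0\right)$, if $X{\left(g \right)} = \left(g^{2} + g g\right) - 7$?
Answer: $\frac{5}{17} \approx 0.29412$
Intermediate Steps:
$X{\left(g \right)} = -7 + 2 g^{2}$ ($X{\left(g \right)} = \left(g^{2} + g^{2}\right) - 7 = 2 g^{2} - 7 = -7 + 2 g^{2}$)
$\frac{19 - 12}{-65 - 54} \left(X{\left(1 \right)} - 0\right) = \frac{19 - 12}{-65 - 54} \left(\left(-7 + 2 \cdot 1^{2}\right) - 0\right) = \frac{7}{-119} \left(\left(-7 + 2 \cdot 1\right) + \left(1 - 1\right)\right) = 7 \left(- \frac{1}{119}\right) \left(\left(-7 + 2\right) + 0\right) = - \frac{-5 + 0}{17} = \left(- \frac{1}{17}\right) \left(-5\right) = \frac{5}{17}$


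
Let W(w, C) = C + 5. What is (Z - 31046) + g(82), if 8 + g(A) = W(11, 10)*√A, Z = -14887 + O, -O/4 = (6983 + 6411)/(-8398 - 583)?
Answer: -412542545/8981 + 15*√82 ≈ -45799.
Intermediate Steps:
W(w, C) = 5 + C
O = 53576/8981 (O = -4*(6983 + 6411)/(-8398 - 583) = -53576/(-8981) = -53576*(-1)/8981 = -4*(-13394/8981) = 53576/8981 ≈ 5.9655)
Z = -133646571/8981 (Z = -14887 + 53576/8981 = -133646571/8981 ≈ -14881.)
g(A) = -8 + 15*√A (g(A) = -8 + (5 + 10)*√A = -8 + 15*√A)
(Z - 31046) + g(82) = (-133646571/8981 - 31046) + (-8 + 15*√82) = -412470697/8981 + (-8 + 15*√82) = -412542545/8981 + 15*√82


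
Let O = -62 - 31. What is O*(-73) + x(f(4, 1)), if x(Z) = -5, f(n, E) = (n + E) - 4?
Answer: 6784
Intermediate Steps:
f(n, E) = -4 + E + n (f(n, E) = (E + n) - 4 = -4 + E + n)
O = -93
O*(-73) + x(f(4, 1)) = -93*(-73) - 5 = 6789 - 5 = 6784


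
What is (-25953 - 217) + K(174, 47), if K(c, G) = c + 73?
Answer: -25923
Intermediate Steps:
K(c, G) = 73 + c
(-25953 - 217) + K(174, 47) = (-25953 - 217) + (73 + 174) = -26170 + 247 = -25923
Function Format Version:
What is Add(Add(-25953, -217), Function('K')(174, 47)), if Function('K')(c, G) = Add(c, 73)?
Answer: -25923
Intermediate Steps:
Function('K')(c, G) = Add(73, c)
Add(Add(-25953, -217), Function('K')(174, 47)) = Add(Add(-25953, -217), Add(73, 174)) = Add(-26170, 247) = -25923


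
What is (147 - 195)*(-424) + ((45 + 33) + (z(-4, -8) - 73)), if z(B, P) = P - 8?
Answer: 20341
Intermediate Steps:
z(B, P) = -8 + P
(147 - 195)*(-424) + ((45 + 33) + (z(-4, -8) - 73)) = (147 - 195)*(-424) + ((45 + 33) + ((-8 - 8) - 73)) = -48*(-424) + (78 + (-16 - 73)) = 20352 + (78 - 89) = 20352 - 11 = 20341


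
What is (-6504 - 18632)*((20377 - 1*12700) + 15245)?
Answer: -576167392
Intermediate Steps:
(-6504 - 18632)*((20377 - 1*12700) + 15245) = -25136*((20377 - 12700) + 15245) = -25136*(7677 + 15245) = -25136*22922 = -576167392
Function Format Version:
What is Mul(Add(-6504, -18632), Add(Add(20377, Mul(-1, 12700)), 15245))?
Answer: -576167392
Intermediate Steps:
Mul(Add(-6504, -18632), Add(Add(20377, Mul(-1, 12700)), 15245)) = Mul(-25136, Add(Add(20377, -12700), 15245)) = Mul(-25136, Add(7677, 15245)) = Mul(-25136, 22922) = -576167392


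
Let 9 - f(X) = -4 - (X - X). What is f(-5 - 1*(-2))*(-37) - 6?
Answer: -487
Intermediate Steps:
f(X) = 13 (f(X) = 9 - (-4 - (X - X)) = 9 - (-4 - 1*0) = 9 - (-4 + 0) = 9 - 1*(-4) = 9 + 4 = 13)
f(-5 - 1*(-2))*(-37) - 6 = 13*(-37) - 6 = -481 - 6 = -487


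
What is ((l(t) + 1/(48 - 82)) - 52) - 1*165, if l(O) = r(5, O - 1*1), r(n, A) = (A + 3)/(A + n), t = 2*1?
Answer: -22069/102 ≈ -216.36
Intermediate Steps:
t = 2
r(n, A) = (3 + A)/(A + n)
l(O) = (2 + O)/(4 + O) (l(O) = (3 + (O - 1*1))/((O - 1*1) + 5) = (3 + (O - 1))/((O - 1) + 5) = (3 + (-1 + O))/((-1 + O) + 5) = (2 + O)/(4 + O))
((l(t) + 1/(48 - 82)) - 52) - 1*165 = (((2 + 2)/(4 + 2) + 1/(48 - 82)) - 52) - 1*165 = ((4/6 + 1/(-34)) - 52) - 165 = (((⅙)*4 - 1/34) - 52) - 165 = ((⅔ - 1/34) - 52) - 165 = (65/102 - 52) - 165 = -5239/102 - 165 = -22069/102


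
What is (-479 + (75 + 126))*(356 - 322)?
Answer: -9452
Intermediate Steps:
(-479 + (75 + 126))*(356 - 322) = (-479 + 201)*34 = -278*34 = -9452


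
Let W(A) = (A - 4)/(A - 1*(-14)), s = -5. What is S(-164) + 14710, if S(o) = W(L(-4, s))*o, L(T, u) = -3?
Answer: 162958/11 ≈ 14814.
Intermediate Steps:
W(A) = (-4 + A)/(14 + A) (W(A) = (-4 + A)/(A + 14) = (-4 + A)/(14 + A))
S(o) = -7*o/11 (S(o) = ((-4 - 3)/(14 - 3))*o = (-7/11)*o = ((1/11)*(-7))*o = -7*o/11)
S(-164) + 14710 = -7/11*(-164) + 14710 = 1148/11 + 14710 = 162958/11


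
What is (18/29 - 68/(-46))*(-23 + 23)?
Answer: 0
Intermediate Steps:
(18/29 - 68/(-46))*(-23 + 23) = (18*(1/29) - 68*(-1/46))*0 = (18/29 + 34/23)*0 = (1400/667)*0 = 0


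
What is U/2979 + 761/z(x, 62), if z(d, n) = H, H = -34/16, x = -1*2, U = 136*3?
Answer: -6043072/16881 ≈ -357.98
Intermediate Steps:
U = 408
x = -2
H = -17/8 (H = -34*1/16 = -17/8 ≈ -2.1250)
z(d, n) = -17/8
U/2979 + 761/z(x, 62) = 408/2979 + 761/(-17/8) = 408*(1/2979) + 761*(-8/17) = 136/993 - 6088/17 = -6043072/16881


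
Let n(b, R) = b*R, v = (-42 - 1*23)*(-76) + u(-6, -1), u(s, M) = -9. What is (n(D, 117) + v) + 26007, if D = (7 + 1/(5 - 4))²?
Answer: 38426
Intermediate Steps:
v = 4931 (v = (-42 - 1*23)*(-76) - 9 = (-42 - 23)*(-76) - 9 = -65*(-76) - 9 = 4940 - 9 = 4931)
D = 64 (D = (7 + 1/1)² = (7 + 1)² = 8² = 64)
n(b, R) = R*b
(n(D, 117) + v) + 26007 = (117*64 + 4931) + 26007 = (7488 + 4931) + 26007 = 12419 + 26007 = 38426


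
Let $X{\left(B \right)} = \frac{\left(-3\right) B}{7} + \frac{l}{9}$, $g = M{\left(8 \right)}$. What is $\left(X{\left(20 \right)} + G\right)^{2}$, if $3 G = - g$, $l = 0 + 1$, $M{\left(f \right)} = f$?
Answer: $\frac{491401}{3969} \approx 123.81$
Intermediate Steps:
$l = 1$
$g = 8$
$G = - \frac{8}{3}$ ($G = \frac{\left(-1\right) 8}{3} = \frac{1}{3} \left(-8\right) = - \frac{8}{3} \approx -2.6667$)
$X{\left(B \right)} = \frac{1}{9} - \frac{3 B}{7}$ ($X{\left(B \right)} = \frac{\left(-3\right) B}{7} + 1 \cdot \frac{1}{9} = - 3 B \frac{1}{7} + 1 \cdot \frac{1}{9} = - \frac{3 B}{7} + \frac{1}{9} = \frac{1}{9} - \frac{3 B}{7}$)
$\left(X{\left(20 \right)} + G\right)^{2} = \left(\left(\frac{1}{9} - \frac{60}{7}\right) - \frac{8}{3}\right)^{2} = \left(- \frac{533}{63} - \frac{8}{3}\right)^{2} = \left(- \frac{701}{63}\right)^{2} = \frac{491401}{3969}$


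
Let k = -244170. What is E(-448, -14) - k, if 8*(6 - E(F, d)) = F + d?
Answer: 976935/4 ≈ 2.4423e+5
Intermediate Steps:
E(F, d) = 6 - F/8 - d/8 (E(F, d) = 6 - (F + d)/8 = 6 + (-F/8 - d/8) = 6 - F/8 - d/8)
E(-448, -14) - k = (6 - 1/8*(-448) - 1/8*(-14)) - 1*(-244170) = (6 + 56 + 7/4) + 244170 = 255/4 + 244170 = 976935/4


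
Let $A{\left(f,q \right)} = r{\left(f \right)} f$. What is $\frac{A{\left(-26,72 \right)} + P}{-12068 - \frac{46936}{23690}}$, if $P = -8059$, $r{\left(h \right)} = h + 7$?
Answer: $\frac{89607425}{142968928} \approx 0.62676$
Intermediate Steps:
$r{\left(h \right)} = 7 + h$
$A{\left(f,q \right)} = f \left(7 + f\right)$ ($A{\left(f,q \right)} = \left(7 + f\right) f = f \left(7 + f\right)$)
$\frac{A{\left(-26,72 \right)} + P}{-12068 - \frac{46936}{23690}} = \frac{- 26 \left(7 - 26\right) - 8059}{-12068 - \frac{46936}{23690}} = \frac{\left(-26\right) \left(-19\right) - 8059}{-12068 - \frac{23468}{11845}} = \frac{494 - 8059}{-12068 - \frac{23468}{11845}} = - \frac{7565}{- \frac{142968928}{11845}} = \left(-7565\right) \left(- \frac{11845}{142968928}\right) = \frac{89607425}{142968928}$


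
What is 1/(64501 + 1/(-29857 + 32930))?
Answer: 3073/198211574 ≈ 1.5504e-5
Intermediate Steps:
1/(64501 + 1/(-29857 + 32930)) = 1/(64501 + 1/3073) = 1/(198211574/3073) = 3073/198211574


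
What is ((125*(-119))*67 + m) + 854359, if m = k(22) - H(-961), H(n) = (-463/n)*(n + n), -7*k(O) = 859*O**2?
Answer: -1405136/7 ≈ -2.0073e+5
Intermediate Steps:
k(O) = -859*O**2/7
H(n) = -926 (H(n) = (-463/n)*(2*n) = -926)
m = -409274/7 (m = -859/7*22**2 - 1*(-926) = -859/7*484 + 926 = -415756/7 + 926 = -409274/7 ≈ -58468.)
((125*(-119))*67 + m) + 854359 = ((125*(-119))*67 - 409274/7) + 854359 = (-14875*67 - 409274/7) + 854359 = (-996625 - 409274/7) + 854359 = -7385649/7 + 854359 = -1405136/7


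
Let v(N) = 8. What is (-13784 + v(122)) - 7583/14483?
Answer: -199525391/14483 ≈ -13777.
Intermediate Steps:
(-13784 + v(122)) - 7583/14483 = (-13784 + 8) - 7583/14483 = -13776 - 7583*1/14483 = -13776 - 7583/14483 = -199525391/14483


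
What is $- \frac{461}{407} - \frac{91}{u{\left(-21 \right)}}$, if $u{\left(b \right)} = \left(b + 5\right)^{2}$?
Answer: $- \frac{155053}{104192} \approx -1.4881$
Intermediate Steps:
$u{\left(b \right)} = \left(5 + b\right)^{2}$
$- \frac{461}{407} - \frac{91}{u{\left(-21 \right)}} = - \frac{461}{407} - \frac{91}{\left(5 - 21\right)^{2}} = \left(-461\right) \frac{1}{407} - \frac{91}{\left(-16\right)^{2}} = - \frac{461}{407} - \frac{91}{256} = - \frac{155053}{104192}$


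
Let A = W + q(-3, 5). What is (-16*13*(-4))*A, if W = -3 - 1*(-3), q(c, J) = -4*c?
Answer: 9984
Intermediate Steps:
W = 0 (W = -3 + 3 = 0)
A = 12 (A = 0 - 4*(-3) = 0 + 12 = 12)
(-16*13*(-4))*A = (-16*13*(-4))*12 = -208*(-4)*12 = 832*12 = 9984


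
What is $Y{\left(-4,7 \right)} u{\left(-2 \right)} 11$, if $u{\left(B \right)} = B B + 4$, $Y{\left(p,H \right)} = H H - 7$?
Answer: $3696$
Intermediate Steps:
$Y{\left(p,H \right)} = -7 + H^{2}$ ($Y{\left(p,H \right)} = H^{2} - 7 = -7 + H^{2}$)
$u{\left(B \right)} = 4 + B^{2}$ ($u{\left(B \right)} = B^{2} + 4 = 4 + B^{2}$)
$Y{\left(-4,7 \right)} u{\left(-2 \right)} 11 = \left(-7 + 7^{2}\right) \left(4 + \left(-2\right)^{2}\right) 11 = \left(-7 + 49\right) \left(4 + 4\right) 11 = 42 \cdot 8 \cdot 11 = 336 \cdot 11 = 3696$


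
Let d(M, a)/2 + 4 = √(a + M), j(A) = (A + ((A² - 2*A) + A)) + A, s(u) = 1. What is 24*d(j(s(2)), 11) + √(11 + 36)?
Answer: -192 + √47 + 48*√13 ≈ -12.078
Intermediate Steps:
j(A) = A + A² (j(A) = (A + (A² - A)) + A = A² + A = A + A²)
d(M, a) = -8 + 2*√(M + a) (d(M, a) = -8 + 2*√(a + M) = -8 + 2*√(M + a))
24*d(j(s(2)), 11) + √(11 + 36) = 24*(-8 + 2*√(1*(1 + 1) + 11)) + √(11 + 36) = 24*(-8 + 2*√(1*2 + 11)) + √47 = 24*(-8 + 2*√(2 + 11)) + √47 = 24*(-8 + 2*√13) + √47 = (-192 + 48*√13) + √47 = -192 + √47 + 48*√13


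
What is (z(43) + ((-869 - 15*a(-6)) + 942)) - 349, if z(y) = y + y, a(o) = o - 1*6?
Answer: -10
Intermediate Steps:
a(o) = -6 + o (a(o) = o - 6 = -6 + o)
z(y) = 2*y
(z(43) + ((-869 - 15*a(-6)) + 942)) - 349 = (2*43 + ((-869 - 15*(-6 - 6)) + 942)) - 349 = (86 + ((-869 - 15*(-12)) + 942)) - 349 = (86 + ((-869 + 180) + 942)) - 349 = (86 + (-689 + 942)) - 349 = (86 + 253) - 349 = 339 - 349 = -10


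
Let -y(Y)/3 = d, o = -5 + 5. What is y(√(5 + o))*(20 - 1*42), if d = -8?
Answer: -528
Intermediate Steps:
o = 0
y(Y) = 24 (y(Y) = -3*(-8) = 24)
y(√(5 + o))*(20 - 1*42) = 24*(20 - 1*42) = 24*(20 - 42) = 24*(-22) = -528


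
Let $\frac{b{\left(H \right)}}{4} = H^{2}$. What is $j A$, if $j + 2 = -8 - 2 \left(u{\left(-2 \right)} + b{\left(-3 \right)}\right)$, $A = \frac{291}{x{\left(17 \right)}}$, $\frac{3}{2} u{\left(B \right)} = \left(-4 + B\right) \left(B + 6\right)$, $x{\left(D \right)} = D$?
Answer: $- \frac{14550}{17} \approx -855.88$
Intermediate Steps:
$b{\left(H \right)} = 4 H^{2}$
$u{\left(B \right)} = \frac{2 \left(-4 + B\right) \left(6 + B\right)}{3}$ ($u{\left(B \right)} = \frac{2 \left(-4 + B\right) \left(B + 6\right)}{3} = \frac{2 \left(-4 + B\right) \left(6 + B\right)}{3}$)
$A = \frac{291}{17} \approx 17.118$
$j = -50$ ($j = -2 - \left(8 + 2 \left(\left(-16 + \frac{2 \left(-2\right)^{2}}{3} + \frac{4}{3} \left(-2\right)\right) + 4 \left(-3\right)^{2}\right)\right) = -2 - \left(8 + 2 \left(\left(-16 + \frac{2}{3} \cdot 4 - \frac{8}{3}\right) + 4 \cdot 9\right)\right) = -2 - \left(8 + 2 \left(\left(-16 + \frac{8}{3} - \frac{8}{3}\right) + 36\right)\right) = -2 - \left(8 + 2 \left(-16 + 36\right)\right) = -2 - 48 = -50$)
$j A = \left(-50\right) \frac{291}{17} = - \frac{14550}{17}$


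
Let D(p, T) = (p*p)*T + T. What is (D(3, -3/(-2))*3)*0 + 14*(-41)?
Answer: -574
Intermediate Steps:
D(p, T) = T + T*p² (D(p, T) = p²*T + T = T*p² + T = T + T*p²)
(D(3, -3/(-2))*3)*0 + 14*(-41) = (((-3/(-2))*(1 + 3²))*3)*0 + 14*(-41) = (((-3*(-½))*(1 + 9))*3)*0 - 574 = (((3/2)*10)*3)*0 - 574 = (15*3)*0 - 574 = 45*0 - 574 = 0 - 574 = -574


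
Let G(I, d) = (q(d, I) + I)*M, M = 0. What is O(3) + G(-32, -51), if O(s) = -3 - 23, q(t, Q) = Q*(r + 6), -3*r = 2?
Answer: -26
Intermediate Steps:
r = -2/3 (r = -1/3*2 = -2/3 ≈ -0.66667)
q(t, Q) = 16*Q/3 (q(t, Q) = Q*(-2/3 + 6) = Q*(16/3) = 16*Q/3)
O(s) = -26
G(I, d) = 0 (G(I, d) = (16*I/3 + I)*0 = (19*I/3)*0 = 0)
O(3) + G(-32, -51) = -26 + 0 = -26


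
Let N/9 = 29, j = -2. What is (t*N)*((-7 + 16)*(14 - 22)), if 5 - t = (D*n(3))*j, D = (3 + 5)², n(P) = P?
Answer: -7310088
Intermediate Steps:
N = 261 (N = 9*29 = 261)
D = 64 (D = 8² = 64)
t = 389 (t = 5 - 64*3*(-2) = 5 - 192*(-2) = 5 - 1*(-384) = 5 + 384 = 389)
(t*N)*((-7 + 16)*(14 - 22)) = (389*261)*((-7 + 16)*(14 - 22)) = 101529*(9*(-8)) = 101529*(-72) = -7310088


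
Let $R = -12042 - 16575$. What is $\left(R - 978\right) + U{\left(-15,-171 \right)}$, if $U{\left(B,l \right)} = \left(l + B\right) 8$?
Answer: $-31083$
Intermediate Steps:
$U{\left(B,l \right)} = 8 B + 8 l$ ($U{\left(B,l \right)} = \left(B + l\right) 8 = 8 B + 8 l$)
$R = -28617$
$\left(R - 978\right) + U{\left(-15,-171 \right)} = \left(-28617 - 978\right) + \left(8 \left(-15\right) + 8 \left(-171\right)\right) = -29595 - 1488 = -31083$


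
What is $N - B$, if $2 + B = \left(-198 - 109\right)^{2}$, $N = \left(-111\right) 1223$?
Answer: $-230000$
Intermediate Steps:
$N = -135753$
$B = 94247$ ($B = -2 + \left(-198 - 109\right)^{2} = -2 + \left(-307\right)^{2} = -2 + 94249 = 94247$)
$N - B = -135753 - 94247 = -230000$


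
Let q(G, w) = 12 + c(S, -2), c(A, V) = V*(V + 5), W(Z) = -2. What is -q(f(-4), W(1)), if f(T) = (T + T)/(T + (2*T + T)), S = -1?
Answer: -6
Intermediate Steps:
f(T) = ½ (f(T) = (2*T)/(T + 3*T) = (2*T)/((4*T)) = (2*T)*(1/(4*T)) = ½)
c(A, V) = V*(5 + V)
q(G, w) = 6 (q(G, w) = 12 - 2*(5 - 2) = 12 - 2*3 = 12 - 6 = 6)
-q(f(-4), W(1)) = -1*6 = -6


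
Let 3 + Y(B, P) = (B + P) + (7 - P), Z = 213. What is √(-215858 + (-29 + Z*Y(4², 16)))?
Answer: I*√211627 ≈ 460.03*I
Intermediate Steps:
Y(B, P) = 4 + B (Y(B, P) = -3 + ((B + P) + (7 - P)) = -3 + (7 + B) = 4 + B)
√(-215858 + (-29 + Z*Y(4², 16))) = √(-215858 + (-29 + 213*(4 + 4²))) = √(-215858 + (-29 + 213*(4 + 16))) = √(-215858 + (-29 + 213*20)) = √(-215858 + (-29 + 4260)) = √(-215858 + 4231) = √(-211627) = I*√211627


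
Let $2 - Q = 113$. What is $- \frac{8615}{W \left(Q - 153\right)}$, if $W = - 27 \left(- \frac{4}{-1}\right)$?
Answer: $- \frac{8615}{28512} \approx -0.30215$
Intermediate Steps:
$Q = -111$ ($Q = 2 - 113 = -111$)
$W = -108$ ($W = - 27 \left(\left(-4\right) \left(-1\right)\right) = \left(-27\right) 4 = -108$)
$- \frac{8615}{W \left(Q - 153\right)} = - \frac{8615}{\left(-108\right) \left(-111 - 153\right)} = - \frac{8615}{\left(-108\right) \left(-264\right)} = - \frac{8615}{28512}$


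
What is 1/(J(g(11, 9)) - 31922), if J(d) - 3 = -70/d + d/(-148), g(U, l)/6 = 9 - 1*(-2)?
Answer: -2442/77949877 ≈ -3.1328e-5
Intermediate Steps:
g(U, l) = 66 (g(U, l) = 6*(9 - 1*(-2)) = 6*(9 + 2) = 6*11 = 66)
J(d) = 3 - 70/d - d/148 (J(d) = 3 + (-70/d + d/(-148)) = 3 + (-70/d + d*(-1/148)) = 3 + (-70/d - d/148) = 3 - 70/d - d/148)
1/(J(g(11, 9)) - 31922) = 1/((3 - 70/66 - 1/148*66) - 31922) = 1/((3 - 70*1/66 - 33/74) - 31922) = 1/((3 - 35/33 - 33/74) - 31922) = 1/(3647/2442 - 31922) = 1/(-77949877/2442) = -2442/77949877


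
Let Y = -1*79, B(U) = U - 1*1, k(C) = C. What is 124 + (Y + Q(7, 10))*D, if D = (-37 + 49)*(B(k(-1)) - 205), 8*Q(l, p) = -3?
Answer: 394583/2 ≈ 1.9729e+5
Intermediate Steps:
Q(l, p) = -3/8 (Q(l, p) = (1/8)*(-3) = -3/8)
B(U) = -1 + U (B(U) = U - 1 = -1 + U)
Y = -79
D = -2484 (D = (-37 + 49)*((-1 - 1) - 205) = 12*(-2 - 205) = 12*(-207) = -2484)
124 + (Y + Q(7, 10))*D = 124 + (-79 - 3/8)*(-2484) = 124 - 635/8*(-2484) = 124 + 394335/2 = 394583/2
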